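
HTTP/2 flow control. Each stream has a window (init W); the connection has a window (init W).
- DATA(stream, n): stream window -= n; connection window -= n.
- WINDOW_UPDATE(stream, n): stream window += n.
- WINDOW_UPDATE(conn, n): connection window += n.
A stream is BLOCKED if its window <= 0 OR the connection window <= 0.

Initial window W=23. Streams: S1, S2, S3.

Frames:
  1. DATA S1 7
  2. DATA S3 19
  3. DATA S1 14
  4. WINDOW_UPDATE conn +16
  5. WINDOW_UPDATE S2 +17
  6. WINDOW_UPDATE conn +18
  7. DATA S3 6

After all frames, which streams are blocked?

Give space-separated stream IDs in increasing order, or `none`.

Op 1: conn=16 S1=16 S2=23 S3=23 blocked=[]
Op 2: conn=-3 S1=16 S2=23 S3=4 blocked=[1, 2, 3]
Op 3: conn=-17 S1=2 S2=23 S3=4 blocked=[1, 2, 3]
Op 4: conn=-1 S1=2 S2=23 S3=4 blocked=[1, 2, 3]
Op 5: conn=-1 S1=2 S2=40 S3=4 blocked=[1, 2, 3]
Op 6: conn=17 S1=2 S2=40 S3=4 blocked=[]
Op 7: conn=11 S1=2 S2=40 S3=-2 blocked=[3]

Answer: S3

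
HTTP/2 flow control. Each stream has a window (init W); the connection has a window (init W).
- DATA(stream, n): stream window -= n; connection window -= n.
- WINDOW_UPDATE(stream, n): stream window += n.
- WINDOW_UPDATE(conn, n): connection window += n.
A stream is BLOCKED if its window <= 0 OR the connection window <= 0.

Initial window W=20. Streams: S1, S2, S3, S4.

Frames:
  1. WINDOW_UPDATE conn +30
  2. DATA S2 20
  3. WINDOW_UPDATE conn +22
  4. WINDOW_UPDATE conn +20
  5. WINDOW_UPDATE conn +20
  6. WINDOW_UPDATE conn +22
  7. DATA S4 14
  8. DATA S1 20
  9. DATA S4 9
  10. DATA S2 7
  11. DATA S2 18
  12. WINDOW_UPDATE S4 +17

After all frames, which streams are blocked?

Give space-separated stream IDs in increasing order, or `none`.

Answer: S1 S2

Derivation:
Op 1: conn=50 S1=20 S2=20 S3=20 S4=20 blocked=[]
Op 2: conn=30 S1=20 S2=0 S3=20 S4=20 blocked=[2]
Op 3: conn=52 S1=20 S2=0 S3=20 S4=20 blocked=[2]
Op 4: conn=72 S1=20 S2=0 S3=20 S4=20 blocked=[2]
Op 5: conn=92 S1=20 S2=0 S3=20 S4=20 blocked=[2]
Op 6: conn=114 S1=20 S2=0 S3=20 S4=20 blocked=[2]
Op 7: conn=100 S1=20 S2=0 S3=20 S4=6 blocked=[2]
Op 8: conn=80 S1=0 S2=0 S3=20 S4=6 blocked=[1, 2]
Op 9: conn=71 S1=0 S2=0 S3=20 S4=-3 blocked=[1, 2, 4]
Op 10: conn=64 S1=0 S2=-7 S3=20 S4=-3 blocked=[1, 2, 4]
Op 11: conn=46 S1=0 S2=-25 S3=20 S4=-3 blocked=[1, 2, 4]
Op 12: conn=46 S1=0 S2=-25 S3=20 S4=14 blocked=[1, 2]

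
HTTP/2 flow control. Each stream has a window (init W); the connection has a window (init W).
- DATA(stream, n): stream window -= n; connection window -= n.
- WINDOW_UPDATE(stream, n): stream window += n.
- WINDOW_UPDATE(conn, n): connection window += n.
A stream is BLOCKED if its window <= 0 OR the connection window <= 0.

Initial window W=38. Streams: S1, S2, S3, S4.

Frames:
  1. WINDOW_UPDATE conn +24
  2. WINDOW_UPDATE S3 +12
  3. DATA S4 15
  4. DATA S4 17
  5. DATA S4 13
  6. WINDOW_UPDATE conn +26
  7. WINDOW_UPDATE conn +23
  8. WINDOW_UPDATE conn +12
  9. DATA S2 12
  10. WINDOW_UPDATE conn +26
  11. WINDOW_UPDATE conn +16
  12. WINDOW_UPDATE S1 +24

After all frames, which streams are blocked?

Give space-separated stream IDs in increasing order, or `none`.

Op 1: conn=62 S1=38 S2=38 S3=38 S4=38 blocked=[]
Op 2: conn=62 S1=38 S2=38 S3=50 S4=38 blocked=[]
Op 3: conn=47 S1=38 S2=38 S3=50 S4=23 blocked=[]
Op 4: conn=30 S1=38 S2=38 S3=50 S4=6 blocked=[]
Op 5: conn=17 S1=38 S2=38 S3=50 S4=-7 blocked=[4]
Op 6: conn=43 S1=38 S2=38 S3=50 S4=-7 blocked=[4]
Op 7: conn=66 S1=38 S2=38 S3=50 S4=-7 blocked=[4]
Op 8: conn=78 S1=38 S2=38 S3=50 S4=-7 blocked=[4]
Op 9: conn=66 S1=38 S2=26 S3=50 S4=-7 blocked=[4]
Op 10: conn=92 S1=38 S2=26 S3=50 S4=-7 blocked=[4]
Op 11: conn=108 S1=38 S2=26 S3=50 S4=-7 blocked=[4]
Op 12: conn=108 S1=62 S2=26 S3=50 S4=-7 blocked=[4]

Answer: S4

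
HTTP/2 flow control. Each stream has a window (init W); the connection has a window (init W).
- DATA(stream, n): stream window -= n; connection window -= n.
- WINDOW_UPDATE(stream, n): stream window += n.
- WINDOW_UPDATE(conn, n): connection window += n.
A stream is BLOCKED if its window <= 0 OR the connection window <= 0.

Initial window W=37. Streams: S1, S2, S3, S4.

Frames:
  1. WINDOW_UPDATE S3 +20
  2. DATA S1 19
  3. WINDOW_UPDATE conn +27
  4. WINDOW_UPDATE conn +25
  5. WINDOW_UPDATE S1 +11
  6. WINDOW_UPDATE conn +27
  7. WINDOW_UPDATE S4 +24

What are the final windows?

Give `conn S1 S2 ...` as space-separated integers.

Op 1: conn=37 S1=37 S2=37 S3=57 S4=37 blocked=[]
Op 2: conn=18 S1=18 S2=37 S3=57 S4=37 blocked=[]
Op 3: conn=45 S1=18 S2=37 S3=57 S4=37 blocked=[]
Op 4: conn=70 S1=18 S2=37 S3=57 S4=37 blocked=[]
Op 5: conn=70 S1=29 S2=37 S3=57 S4=37 blocked=[]
Op 6: conn=97 S1=29 S2=37 S3=57 S4=37 blocked=[]
Op 7: conn=97 S1=29 S2=37 S3=57 S4=61 blocked=[]

Answer: 97 29 37 57 61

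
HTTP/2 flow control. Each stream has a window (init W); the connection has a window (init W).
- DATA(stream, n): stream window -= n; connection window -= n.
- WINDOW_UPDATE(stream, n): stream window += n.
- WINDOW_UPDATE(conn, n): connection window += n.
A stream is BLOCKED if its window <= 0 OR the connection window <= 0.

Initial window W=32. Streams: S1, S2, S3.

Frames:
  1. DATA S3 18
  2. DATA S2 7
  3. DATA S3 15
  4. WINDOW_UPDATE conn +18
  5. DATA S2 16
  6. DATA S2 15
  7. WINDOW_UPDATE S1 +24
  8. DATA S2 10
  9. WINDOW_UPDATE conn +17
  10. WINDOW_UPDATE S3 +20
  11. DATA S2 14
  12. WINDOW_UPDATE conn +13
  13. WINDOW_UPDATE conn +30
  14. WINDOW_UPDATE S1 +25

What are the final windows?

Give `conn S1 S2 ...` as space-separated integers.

Answer: 15 81 -30 19

Derivation:
Op 1: conn=14 S1=32 S2=32 S3=14 blocked=[]
Op 2: conn=7 S1=32 S2=25 S3=14 blocked=[]
Op 3: conn=-8 S1=32 S2=25 S3=-1 blocked=[1, 2, 3]
Op 4: conn=10 S1=32 S2=25 S3=-1 blocked=[3]
Op 5: conn=-6 S1=32 S2=9 S3=-1 blocked=[1, 2, 3]
Op 6: conn=-21 S1=32 S2=-6 S3=-1 blocked=[1, 2, 3]
Op 7: conn=-21 S1=56 S2=-6 S3=-1 blocked=[1, 2, 3]
Op 8: conn=-31 S1=56 S2=-16 S3=-1 blocked=[1, 2, 3]
Op 9: conn=-14 S1=56 S2=-16 S3=-1 blocked=[1, 2, 3]
Op 10: conn=-14 S1=56 S2=-16 S3=19 blocked=[1, 2, 3]
Op 11: conn=-28 S1=56 S2=-30 S3=19 blocked=[1, 2, 3]
Op 12: conn=-15 S1=56 S2=-30 S3=19 blocked=[1, 2, 3]
Op 13: conn=15 S1=56 S2=-30 S3=19 blocked=[2]
Op 14: conn=15 S1=81 S2=-30 S3=19 blocked=[2]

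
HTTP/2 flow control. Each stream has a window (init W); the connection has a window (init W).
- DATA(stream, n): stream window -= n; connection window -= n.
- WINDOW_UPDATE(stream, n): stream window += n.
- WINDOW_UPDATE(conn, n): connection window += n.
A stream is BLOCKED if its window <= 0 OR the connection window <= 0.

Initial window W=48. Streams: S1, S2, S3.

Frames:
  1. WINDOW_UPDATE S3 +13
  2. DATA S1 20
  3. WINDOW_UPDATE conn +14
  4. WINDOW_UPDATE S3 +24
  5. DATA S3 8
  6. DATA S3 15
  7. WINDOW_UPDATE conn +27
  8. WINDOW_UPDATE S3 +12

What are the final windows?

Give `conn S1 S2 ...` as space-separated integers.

Op 1: conn=48 S1=48 S2=48 S3=61 blocked=[]
Op 2: conn=28 S1=28 S2=48 S3=61 blocked=[]
Op 3: conn=42 S1=28 S2=48 S3=61 blocked=[]
Op 4: conn=42 S1=28 S2=48 S3=85 blocked=[]
Op 5: conn=34 S1=28 S2=48 S3=77 blocked=[]
Op 6: conn=19 S1=28 S2=48 S3=62 blocked=[]
Op 7: conn=46 S1=28 S2=48 S3=62 blocked=[]
Op 8: conn=46 S1=28 S2=48 S3=74 blocked=[]

Answer: 46 28 48 74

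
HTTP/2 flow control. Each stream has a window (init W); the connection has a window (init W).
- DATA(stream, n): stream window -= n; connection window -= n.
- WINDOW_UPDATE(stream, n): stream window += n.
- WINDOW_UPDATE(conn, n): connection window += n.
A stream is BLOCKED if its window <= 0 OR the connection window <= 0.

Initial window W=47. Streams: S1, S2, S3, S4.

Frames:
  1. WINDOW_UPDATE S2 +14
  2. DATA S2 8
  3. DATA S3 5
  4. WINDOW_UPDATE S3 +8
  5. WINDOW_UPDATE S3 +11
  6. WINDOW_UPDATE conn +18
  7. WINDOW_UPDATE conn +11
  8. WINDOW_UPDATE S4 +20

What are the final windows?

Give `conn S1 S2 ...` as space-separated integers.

Op 1: conn=47 S1=47 S2=61 S3=47 S4=47 blocked=[]
Op 2: conn=39 S1=47 S2=53 S3=47 S4=47 blocked=[]
Op 3: conn=34 S1=47 S2=53 S3=42 S4=47 blocked=[]
Op 4: conn=34 S1=47 S2=53 S3=50 S4=47 blocked=[]
Op 5: conn=34 S1=47 S2=53 S3=61 S4=47 blocked=[]
Op 6: conn=52 S1=47 S2=53 S3=61 S4=47 blocked=[]
Op 7: conn=63 S1=47 S2=53 S3=61 S4=47 blocked=[]
Op 8: conn=63 S1=47 S2=53 S3=61 S4=67 blocked=[]

Answer: 63 47 53 61 67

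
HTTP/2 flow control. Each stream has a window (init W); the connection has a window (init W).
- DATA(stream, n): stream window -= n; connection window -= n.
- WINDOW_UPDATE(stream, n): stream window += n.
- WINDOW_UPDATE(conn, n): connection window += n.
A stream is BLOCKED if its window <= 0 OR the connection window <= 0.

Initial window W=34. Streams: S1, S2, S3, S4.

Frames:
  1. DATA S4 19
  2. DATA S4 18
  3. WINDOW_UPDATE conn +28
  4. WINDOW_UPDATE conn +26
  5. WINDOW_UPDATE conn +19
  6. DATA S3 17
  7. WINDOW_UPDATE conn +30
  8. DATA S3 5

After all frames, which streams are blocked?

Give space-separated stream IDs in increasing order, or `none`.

Answer: S4

Derivation:
Op 1: conn=15 S1=34 S2=34 S3=34 S4=15 blocked=[]
Op 2: conn=-3 S1=34 S2=34 S3=34 S4=-3 blocked=[1, 2, 3, 4]
Op 3: conn=25 S1=34 S2=34 S3=34 S4=-3 blocked=[4]
Op 4: conn=51 S1=34 S2=34 S3=34 S4=-3 blocked=[4]
Op 5: conn=70 S1=34 S2=34 S3=34 S4=-3 blocked=[4]
Op 6: conn=53 S1=34 S2=34 S3=17 S4=-3 blocked=[4]
Op 7: conn=83 S1=34 S2=34 S3=17 S4=-3 blocked=[4]
Op 8: conn=78 S1=34 S2=34 S3=12 S4=-3 blocked=[4]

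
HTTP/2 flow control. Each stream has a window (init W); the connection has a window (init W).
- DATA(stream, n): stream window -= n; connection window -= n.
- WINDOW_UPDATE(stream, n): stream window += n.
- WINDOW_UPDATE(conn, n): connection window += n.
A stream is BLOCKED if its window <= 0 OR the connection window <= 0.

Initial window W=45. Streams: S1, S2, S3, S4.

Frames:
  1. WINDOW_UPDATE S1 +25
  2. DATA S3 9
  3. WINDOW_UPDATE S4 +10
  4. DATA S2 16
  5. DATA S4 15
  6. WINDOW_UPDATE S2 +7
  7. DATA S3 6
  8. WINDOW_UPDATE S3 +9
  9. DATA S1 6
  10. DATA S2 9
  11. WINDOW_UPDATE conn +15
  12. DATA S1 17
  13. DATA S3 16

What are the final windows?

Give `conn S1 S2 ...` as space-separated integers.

Answer: -34 47 27 23 40

Derivation:
Op 1: conn=45 S1=70 S2=45 S3=45 S4=45 blocked=[]
Op 2: conn=36 S1=70 S2=45 S3=36 S4=45 blocked=[]
Op 3: conn=36 S1=70 S2=45 S3=36 S4=55 blocked=[]
Op 4: conn=20 S1=70 S2=29 S3=36 S4=55 blocked=[]
Op 5: conn=5 S1=70 S2=29 S3=36 S4=40 blocked=[]
Op 6: conn=5 S1=70 S2=36 S3=36 S4=40 blocked=[]
Op 7: conn=-1 S1=70 S2=36 S3=30 S4=40 blocked=[1, 2, 3, 4]
Op 8: conn=-1 S1=70 S2=36 S3=39 S4=40 blocked=[1, 2, 3, 4]
Op 9: conn=-7 S1=64 S2=36 S3=39 S4=40 blocked=[1, 2, 3, 4]
Op 10: conn=-16 S1=64 S2=27 S3=39 S4=40 blocked=[1, 2, 3, 4]
Op 11: conn=-1 S1=64 S2=27 S3=39 S4=40 blocked=[1, 2, 3, 4]
Op 12: conn=-18 S1=47 S2=27 S3=39 S4=40 blocked=[1, 2, 3, 4]
Op 13: conn=-34 S1=47 S2=27 S3=23 S4=40 blocked=[1, 2, 3, 4]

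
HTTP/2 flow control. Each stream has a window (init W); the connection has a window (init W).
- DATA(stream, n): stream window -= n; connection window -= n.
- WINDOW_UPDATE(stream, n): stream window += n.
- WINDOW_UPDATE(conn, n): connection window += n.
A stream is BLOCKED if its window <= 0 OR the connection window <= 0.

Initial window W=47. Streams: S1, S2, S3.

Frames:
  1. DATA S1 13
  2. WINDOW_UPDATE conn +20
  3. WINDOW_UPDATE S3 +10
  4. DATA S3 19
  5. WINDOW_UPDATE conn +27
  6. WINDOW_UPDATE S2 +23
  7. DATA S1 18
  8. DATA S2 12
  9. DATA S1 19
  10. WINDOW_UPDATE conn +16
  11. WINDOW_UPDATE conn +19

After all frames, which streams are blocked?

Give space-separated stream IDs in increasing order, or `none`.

Op 1: conn=34 S1=34 S2=47 S3=47 blocked=[]
Op 2: conn=54 S1=34 S2=47 S3=47 blocked=[]
Op 3: conn=54 S1=34 S2=47 S3=57 blocked=[]
Op 4: conn=35 S1=34 S2=47 S3=38 blocked=[]
Op 5: conn=62 S1=34 S2=47 S3=38 blocked=[]
Op 6: conn=62 S1=34 S2=70 S3=38 blocked=[]
Op 7: conn=44 S1=16 S2=70 S3=38 blocked=[]
Op 8: conn=32 S1=16 S2=58 S3=38 blocked=[]
Op 9: conn=13 S1=-3 S2=58 S3=38 blocked=[1]
Op 10: conn=29 S1=-3 S2=58 S3=38 blocked=[1]
Op 11: conn=48 S1=-3 S2=58 S3=38 blocked=[1]

Answer: S1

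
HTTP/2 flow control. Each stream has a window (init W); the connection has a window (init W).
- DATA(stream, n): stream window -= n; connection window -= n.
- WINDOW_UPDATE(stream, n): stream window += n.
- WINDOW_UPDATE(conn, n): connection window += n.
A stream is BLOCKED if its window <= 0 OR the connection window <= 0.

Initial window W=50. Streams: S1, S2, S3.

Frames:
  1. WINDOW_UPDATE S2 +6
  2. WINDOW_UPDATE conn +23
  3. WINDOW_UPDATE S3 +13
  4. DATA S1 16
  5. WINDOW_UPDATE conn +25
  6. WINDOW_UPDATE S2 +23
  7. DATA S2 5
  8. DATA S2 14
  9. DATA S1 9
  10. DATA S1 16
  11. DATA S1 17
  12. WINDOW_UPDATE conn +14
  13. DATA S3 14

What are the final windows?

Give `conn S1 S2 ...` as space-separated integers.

Answer: 21 -8 60 49

Derivation:
Op 1: conn=50 S1=50 S2=56 S3=50 blocked=[]
Op 2: conn=73 S1=50 S2=56 S3=50 blocked=[]
Op 3: conn=73 S1=50 S2=56 S3=63 blocked=[]
Op 4: conn=57 S1=34 S2=56 S3=63 blocked=[]
Op 5: conn=82 S1=34 S2=56 S3=63 blocked=[]
Op 6: conn=82 S1=34 S2=79 S3=63 blocked=[]
Op 7: conn=77 S1=34 S2=74 S3=63 blocked=[]
Op 8: conn=63 S1=34 S2=60 S3=63 blocked=[]
Op 9: conn=54 S1=25 S2=60 S3=63 blocked=[]
Op 10: conn=38 S1=9 S2=60 S3=63 blocked=[]
Op 11: conn=21 S1=-8 S2=60 S3=63 blocked=[1]
Op 12: conn=35 S1=-8 S2=60 S3=63 blocked=[1]
Op 13: conn=21 S1=-8 S2=60 S3=49 blocked=[1]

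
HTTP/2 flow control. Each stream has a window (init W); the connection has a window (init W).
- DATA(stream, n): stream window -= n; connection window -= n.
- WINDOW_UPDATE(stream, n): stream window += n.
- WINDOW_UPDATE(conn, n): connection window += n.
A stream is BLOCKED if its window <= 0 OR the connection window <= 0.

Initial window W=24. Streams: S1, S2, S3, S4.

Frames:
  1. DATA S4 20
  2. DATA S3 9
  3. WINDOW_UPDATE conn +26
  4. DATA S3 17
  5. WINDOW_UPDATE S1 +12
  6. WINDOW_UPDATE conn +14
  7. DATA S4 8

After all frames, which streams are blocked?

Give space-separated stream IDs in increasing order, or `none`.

Op 1: conn=4 S1=24 S2=24 S3=24 S4=4 blocked=[]
Op 2: conn=-5 S1=24 S2=24 S3=15 S4=4 blocked=[1, 2, 3, 4]
Op 3: conn=21 S1=24 S2=24 S3=15 S4=4 blocked=[]
Op 4: conn=4 S1=24 S2=24 S3=-2 S4=4 blocked=[3]
Op 5: conn=4 S1=36 S2=24 S3=-2 S4=4 blocked=[3]
Op 6: conn=18 S1=36 S2=24 S3=-2 S4=4 blocked=[3]
Op 7: conn=10 S1=36 S2=24 S3=-2 S4=-4 blocked=[3, 4]

Answer: S3 S4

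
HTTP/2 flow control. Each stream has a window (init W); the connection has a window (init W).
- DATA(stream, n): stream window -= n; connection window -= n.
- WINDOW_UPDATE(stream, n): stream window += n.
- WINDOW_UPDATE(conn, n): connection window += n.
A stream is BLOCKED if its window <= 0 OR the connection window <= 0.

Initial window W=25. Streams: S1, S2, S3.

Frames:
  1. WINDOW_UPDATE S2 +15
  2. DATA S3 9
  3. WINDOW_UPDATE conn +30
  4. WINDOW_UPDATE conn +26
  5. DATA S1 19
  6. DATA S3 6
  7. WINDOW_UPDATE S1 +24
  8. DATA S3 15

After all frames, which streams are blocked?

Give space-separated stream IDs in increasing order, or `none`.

Op 1: conn=25 S1=25 S2=40 S3=25 blocked=[]
Op 2: conn=16 S1=25 S2=40 S3=16 blocked=[]
Op 3: conn=46 S1=25 S2=40 S3=16 blocked=[]
Op 4: conn=72 S1=25 S2=40 S3=16 blocked=[]
Op 5: conn=53 S1=6 S2=40 S3=16 blocked=[]
Op 6: conn=47 S1=6 S2=40 S3=10 blocked=[]
Op 7: conn=47 S1=30 S2=40 S3=10 blocked=[]
Op 8: conn=32 S1=30 S2=40 S3=-5 blocked=[3]

Answer: S3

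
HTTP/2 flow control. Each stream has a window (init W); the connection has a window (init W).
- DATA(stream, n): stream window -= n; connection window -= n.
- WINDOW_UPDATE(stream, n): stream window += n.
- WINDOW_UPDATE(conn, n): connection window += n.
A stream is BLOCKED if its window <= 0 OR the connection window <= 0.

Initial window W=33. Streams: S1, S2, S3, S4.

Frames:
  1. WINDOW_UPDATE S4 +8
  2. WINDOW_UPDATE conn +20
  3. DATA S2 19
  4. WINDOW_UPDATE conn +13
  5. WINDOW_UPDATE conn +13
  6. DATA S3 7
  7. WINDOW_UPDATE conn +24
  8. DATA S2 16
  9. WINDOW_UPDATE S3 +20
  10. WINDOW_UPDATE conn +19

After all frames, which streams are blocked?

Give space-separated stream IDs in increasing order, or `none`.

Answer: S2

Derivation:
Op 1: conn=33 S1=33 S2=33 S3=33 S4=41 blocked=[]
Op 2: conn=53 S1=33 S2=33 S3=33 S4=41 blocked=[]
Op 3: conn=34 S1=33 S2=14 S3=33 S4=41 blocked=[]
Op 4: conn=47 S1=33 S2=14 S3=33 S4=41 blocked=[]
Op 5: conn=60 S1=33 S2=14 S3=33 S4=41 blocked=[]
Op 6: conn=53 S1=33 S2=14 S3=26 S4=41 blocked=[]
Op 7: conn=77 S1=33 S2=14 S3=26 S4=41 blocked=[]
Op 8: conn=61 S1=33 S2=-2 S3=26 S4=41 blocked=[2]
Op 9: conn=61 S1=33 S2=-2 S3=46 S4=41 blocked=[2]
Op 10: conn=80 S1=33 S2=-2 S3=46 S4=41 blocked=[2]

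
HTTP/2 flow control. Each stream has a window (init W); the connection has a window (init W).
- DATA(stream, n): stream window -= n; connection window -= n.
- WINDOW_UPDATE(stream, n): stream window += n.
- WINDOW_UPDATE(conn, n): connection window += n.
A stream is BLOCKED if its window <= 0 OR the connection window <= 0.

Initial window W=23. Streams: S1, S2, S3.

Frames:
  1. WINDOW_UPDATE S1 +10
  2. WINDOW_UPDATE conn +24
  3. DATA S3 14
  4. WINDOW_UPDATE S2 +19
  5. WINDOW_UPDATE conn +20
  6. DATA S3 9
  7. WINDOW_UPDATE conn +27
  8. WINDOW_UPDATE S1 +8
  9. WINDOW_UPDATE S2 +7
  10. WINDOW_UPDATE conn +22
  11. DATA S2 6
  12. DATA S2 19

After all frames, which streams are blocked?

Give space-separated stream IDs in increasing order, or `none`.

Op 1: conn=23 S1=33 S2=23 S3=23 blocked=[]
Op 2: conn=47 S1=33 S2=23 S3=23 blocked=[]
Op 3: conn=33 S1=33 S2=23 S3=9 blocked=[]
Op 4: conn=33 S1=33 S2=42 S3=9 blocked=[]
Op 5: conn=53 S1=33 S2=42 S3=9 blocked=[]
Op 6: conn=44 S1=33 S2=42 S3=0 blocked=[3]
Op 7: conn=71 S1=33 S2=42 S3=0 blocked=[3]
Op 8: conn=71 S1=41 S2=42 S3=0 blocked=[3]
Op 9: conn=71 S1=41 S2=49 S3=0 blocked=[3]
Op 10: conn=93 S1=41 S2=49 S3=0 blocked=[3]
Op 11: conn=87 S1=41 S2=43 S3=0 blocked=[3]
Op 12: conn=68 S1=41 S2=24 S3=0 blocked=[3]

Answer: S3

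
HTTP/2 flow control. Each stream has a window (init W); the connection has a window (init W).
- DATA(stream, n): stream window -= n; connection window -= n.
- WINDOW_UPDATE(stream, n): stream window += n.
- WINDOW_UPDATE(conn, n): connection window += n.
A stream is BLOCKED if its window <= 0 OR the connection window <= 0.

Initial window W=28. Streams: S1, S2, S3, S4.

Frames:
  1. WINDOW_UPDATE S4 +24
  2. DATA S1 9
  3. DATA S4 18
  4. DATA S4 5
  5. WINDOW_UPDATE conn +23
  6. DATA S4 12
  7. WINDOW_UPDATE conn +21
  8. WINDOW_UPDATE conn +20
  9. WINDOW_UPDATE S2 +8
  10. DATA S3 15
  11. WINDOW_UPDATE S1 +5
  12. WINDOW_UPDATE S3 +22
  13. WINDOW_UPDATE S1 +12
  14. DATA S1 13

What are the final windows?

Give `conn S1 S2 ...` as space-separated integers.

Answer: 20 23 36 35 17

Derivation:
Op 1: conn=28 S1=28 S2=28 S3=28 S4=52 blocked=[]
Op 2: conn=19 S1=19 S2=28 S3=28 S4=52 blocked=[]
Op 3: conn=1 S1=19 S2=28 S3=28 S4=34 blocked=[]
Op 4: conn=-4 S1=19 S2=28 S3=28 S4=29 blocked=[1, 2, 3, 4]
Op 5: conn=19 S1=19 S2=28 S3=28 S4=29 blocked=[]
Op 6: conn=7 S1=19 S2=28 S3=28 S4=17 blocked=[]
Op 7: conn=28 S1=19 S2=28 S3=28 S4=17 blocked=[]
Op 8: conn=48 S1=19 S2=28 S3=28 S4=17 blocked=[]
Op 9: conn=48 S1=19 S2=36 S3=28 S4=17 blocked=[]
Op 10: conn=33 S1=19 S2=36 S3=13 S4=17 blocked=[]
Op 11: conn=33 S1=24 S2=36 S3=13 S4=17 blocked=[]
Op 12: conn=33 S1=24 S2=36 S3=35 S4=17 blocked=[]
Op 13: conn=33 S1=36 S2=36 S3=35 S4=17 blocked=[]
Op 14: conn=20 S1=23 S2=36 S3=35 S4=17 blocked=[]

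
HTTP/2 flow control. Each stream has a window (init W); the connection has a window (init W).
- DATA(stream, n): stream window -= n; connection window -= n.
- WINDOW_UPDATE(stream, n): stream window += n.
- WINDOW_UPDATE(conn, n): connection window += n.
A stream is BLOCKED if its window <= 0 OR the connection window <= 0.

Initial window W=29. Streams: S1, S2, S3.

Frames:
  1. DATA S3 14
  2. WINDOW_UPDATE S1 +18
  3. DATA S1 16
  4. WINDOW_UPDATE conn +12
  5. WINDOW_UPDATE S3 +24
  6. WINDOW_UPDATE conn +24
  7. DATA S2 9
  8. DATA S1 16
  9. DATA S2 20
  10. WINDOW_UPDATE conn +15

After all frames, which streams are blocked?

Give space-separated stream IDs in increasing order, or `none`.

Op 1: conn=15 S1=29 S2=29 S3=15 blocked=[]
Op 2: conn=15 S1=47 S2=29 S3=15 blocked=[]
Op 3: conn=-1 S1=31 S2=29 S3=15 blocked=[1, 2, 3]
Op 4: conn=11 S1=31 S2=29 S3=15 blocked=[]
Op 5: conn=11 S1=31 S2=29 S3=39 blocked=[]
Op 6: conn=35 S1=31 S2=29 S3=39 blocked=[]
Op 7: conn=26 S1=31 S2=20 S3=39 blocked=[]
Op 8: conn=10 S1=15 S2=20 S3=39 blocked=[]
Op 9: conn=-10 S1=15 S2=0 S3=39 blocked=[1, 2, 3]
Op 10: conn=5 S1=15 S2=0 S3=39 blocked=[2]

Answer: S2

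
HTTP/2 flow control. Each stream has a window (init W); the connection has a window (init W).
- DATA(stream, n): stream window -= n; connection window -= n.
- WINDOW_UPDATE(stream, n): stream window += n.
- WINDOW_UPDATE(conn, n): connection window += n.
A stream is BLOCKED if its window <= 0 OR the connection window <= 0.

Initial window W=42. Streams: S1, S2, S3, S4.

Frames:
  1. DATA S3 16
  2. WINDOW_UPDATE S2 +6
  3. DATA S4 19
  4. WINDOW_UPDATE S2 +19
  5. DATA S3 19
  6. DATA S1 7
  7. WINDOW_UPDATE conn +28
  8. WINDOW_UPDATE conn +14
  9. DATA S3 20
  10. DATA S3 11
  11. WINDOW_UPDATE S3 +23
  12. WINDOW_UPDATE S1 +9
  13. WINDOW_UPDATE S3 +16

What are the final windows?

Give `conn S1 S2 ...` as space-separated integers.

Op 1: conn=26 S1=42 S2=42 S3=26 S4=42 blocked=[]
Op 2: conn=26 S1=42 S2=48 S3=26 S4=42 blocked=[]
Op 3: conn=7 S1=42 S2=48 S3=26 S4=23 blocked=[]
Op 4: conn=7 S1=42 S2=67 S3=26 S4=23 blocked=[]
Op 5: conn=-12 S1=42 S2=67 S3=7 S4=23 blocked=[1, 2, 3, 4]
Op 6: conn=-19 S1=35 S2=67 S3=7 S4=23 blocked=[1, 2, 3, 4]
Op 7: conn=9 S1=35 S2=67 S3=7 S4=23 blocked=[]
Op 8: conn=23 S1=35 S2=67 S3=7 S4=23 blocked=[]
Op 9: conn=3 S1=35 S2=67 S3=-13 S4=23 blocked=[3]
Op 10: conn=-8 S1=35 S2=67 S3=-24 S4=23 blocked=[1, 2, 3, 4]
Op 11: conn=-8 S1=35 S2=67 S3=-1 S4=23 blocked=[1, 2, 3, 4]
Op 12: conn=-8 S1=44 S2=67 S3=-1 S4=23 blocked=[1, 2, 3, 4]
Op 13: conn=-8 S1=44 S2=67 S3=15 S4=23 blocked=[1, 2, 3, 4]

Answer: -8 44 67 15 23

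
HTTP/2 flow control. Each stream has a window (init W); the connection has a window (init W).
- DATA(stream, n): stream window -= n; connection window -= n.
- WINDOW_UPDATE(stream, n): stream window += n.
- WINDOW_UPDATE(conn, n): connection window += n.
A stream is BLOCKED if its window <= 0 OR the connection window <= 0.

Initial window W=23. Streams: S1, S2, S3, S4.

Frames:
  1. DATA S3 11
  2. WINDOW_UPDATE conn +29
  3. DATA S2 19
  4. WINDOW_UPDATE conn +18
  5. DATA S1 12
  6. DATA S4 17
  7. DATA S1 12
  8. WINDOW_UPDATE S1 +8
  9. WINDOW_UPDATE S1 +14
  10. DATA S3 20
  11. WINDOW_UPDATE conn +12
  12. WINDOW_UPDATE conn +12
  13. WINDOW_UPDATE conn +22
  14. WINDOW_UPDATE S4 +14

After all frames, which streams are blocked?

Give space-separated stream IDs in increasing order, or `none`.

Answer: S3

Derivation:
Op 1: conn=12 S1=23 S2=23 S3=12 S4=23 blocked=[]
Op 2: conn=41 S1=23 S2=23 S3=12 S4=23 blocked=[]
Op 3: conn=22 S1=23 S2=4 S3=12 S4=23 blocked=[]
Op 4: conn=40 S1=23 S2=4 S3=12 S4=23 blocked=[]
Op 5: conn=28 S1=11 S2=4 S3=12 S4=23 blocked=[]
Op 6: conn=11 S1=11 S2=4 S3=12 S4=6 blocked=[]
Op 7: conn=-1 S1=-1 S2=4 S3=12 S4=6 blocked=[1, 2, 3, 4]
Op 8: conn=-1 S1=7 S2=4 S3=12 S4=6 blocked=[1, 2, 3, 4]
Op 9: conn=-1 S1=21 S2=4 S3=12 S4=6 blocked=[1, 2, 3, 4]
Op 10: conn=-21 S1=21 S2=4 S3=-8 S4=6 blocked=[1, 2, 3, 4]
Op 11: conn=-9 S1=21 S2=4 S3=-8 S4=6 blocked=[1, 2, 3, 4]
Op 12: conn=3 S1=21 S2=4 S3=-8 S4=6 blocked=[3]
Op 13: conn=25 S1=21 S2=4 S3=-8 S4=6 blocked=[3]
Op 14: conn=25 S1=21 S2=4 S3=-8 S4=20 blocked=[3]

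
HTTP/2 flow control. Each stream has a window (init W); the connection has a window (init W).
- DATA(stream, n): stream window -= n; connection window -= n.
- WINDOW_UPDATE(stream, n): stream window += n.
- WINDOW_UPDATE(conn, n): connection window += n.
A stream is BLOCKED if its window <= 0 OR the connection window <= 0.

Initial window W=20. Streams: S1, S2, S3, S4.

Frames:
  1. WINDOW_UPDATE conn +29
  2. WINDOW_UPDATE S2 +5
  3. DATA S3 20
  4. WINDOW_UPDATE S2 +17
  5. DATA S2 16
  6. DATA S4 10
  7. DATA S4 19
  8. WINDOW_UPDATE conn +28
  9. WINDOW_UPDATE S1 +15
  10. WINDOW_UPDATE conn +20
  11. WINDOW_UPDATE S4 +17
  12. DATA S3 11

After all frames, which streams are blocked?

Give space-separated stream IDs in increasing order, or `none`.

Answer: S3

Derivation:
Op 1: conn=49 S1=20 S2=20 S3=20 S4=20 blocked=[]
Op 2: conn=49 S1=20 S2=25 S3=20 S4=20 blocked=[]
Op 3: conn=29 S1=20 S2=25 S3=0 S4=20 blocked=[3]
Op 4: conn=29 S1=20 S2=42 S3=0 S4=20 blocked=[3]
Op 5: conn=13 S1=20 S2=26 S3=0 S4=20 blocked=[3]
Op 6: conn=3 S1=20 S2=26 S3=0 S4=10 blocked=[3]
Op 7: conn=-16 S1=20 S2=26 S3=0 S4=-9 blocked=[1, 2, 3, 4]
Op 8: conn=12 S1=20 S2=26 S3=0 S4=-9 blocked=[3, 4]
Op 9: conn=12 S1=35 S2=26 S3=0 S4=-9 blocked=[3, 4]
Op 10: conn=32 S1=35 S2=26 S3=0 S4=-9 blocked=[3, 4]
Op 11: conn=32 S1=35 S2=26 S3=0 S4=8 blocked=[3]
Op 12: conn=21 S1=35 S2=26 S3=-11 S4=8 blocked=[3]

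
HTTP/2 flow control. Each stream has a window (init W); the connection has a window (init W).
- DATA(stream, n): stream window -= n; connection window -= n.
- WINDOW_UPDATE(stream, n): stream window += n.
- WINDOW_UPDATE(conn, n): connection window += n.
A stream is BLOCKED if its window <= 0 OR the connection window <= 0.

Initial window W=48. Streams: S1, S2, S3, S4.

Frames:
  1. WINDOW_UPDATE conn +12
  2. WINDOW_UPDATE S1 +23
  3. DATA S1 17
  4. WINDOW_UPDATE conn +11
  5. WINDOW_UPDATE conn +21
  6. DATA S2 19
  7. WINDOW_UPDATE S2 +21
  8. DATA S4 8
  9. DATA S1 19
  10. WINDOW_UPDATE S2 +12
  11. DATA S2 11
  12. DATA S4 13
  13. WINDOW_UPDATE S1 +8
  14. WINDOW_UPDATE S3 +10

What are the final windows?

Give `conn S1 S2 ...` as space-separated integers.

Op 1: conn=60 S1=48 S2=48 S3=48 S4=48 blocked=[]
Op 2: conn=60 S1=71 S2=48 S3=48 S4=48 blocked=[]
Op 3: conn=43 S1=54 S2=48 S3=48 S4=48 blocked=[]
Op 4: conn=54 S1=54 S2=48 S3=48 S4=48 blocked=[]
Op 5: conn=75 S1=54 S2=48 S3=48 S4=48 blocked=[]
Op 6: conn=56 S1=54 S2=29 S3=48 S4=48 blocked=[]
Op 7: conn=56 S1=54 S2=50 S3=48 S4=48 blocked=[]
Op 8: conn=48 S1=54 S2=50 S3=48 S4=40 blocked=[]
Op 9: conn=29 S1=35 S2=50 S3=48 S4=40 blocked=[]
Op 10: conn=29 S1=35 S2=62 S3=48 S4=40 blocked=[]
Op 11: conn=18 S1=35 S2=51 S3=48 S4=40 blocked=[]
Op 12: conn=5 S1=35 S2=51 S3=48 S4=27 blocked=[]
Op 13: conn=5 S1=43 S2=51 S3=48 S4=27 blocked=[]
Op 14: conn=5 S1=43 S2=51 S3=58 S4=27 blocked=[]

Answer: 5 43 51 58 27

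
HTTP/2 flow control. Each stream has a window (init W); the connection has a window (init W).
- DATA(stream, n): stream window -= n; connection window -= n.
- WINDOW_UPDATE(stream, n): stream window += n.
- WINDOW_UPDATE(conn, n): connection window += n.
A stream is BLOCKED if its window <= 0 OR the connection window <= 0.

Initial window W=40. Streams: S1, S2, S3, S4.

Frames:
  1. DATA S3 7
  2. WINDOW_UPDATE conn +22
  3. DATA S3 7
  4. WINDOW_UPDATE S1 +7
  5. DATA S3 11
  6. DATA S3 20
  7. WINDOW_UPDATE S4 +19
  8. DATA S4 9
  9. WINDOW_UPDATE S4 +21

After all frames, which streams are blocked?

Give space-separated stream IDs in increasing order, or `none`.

Answer: S3

Derivation:
Op 1: conn=33 S1=40 S2=40 S3=33 S4=40 blocked=[]
Op 2: conn=55 S1=40 S2=40 S3=33 S4=40 blocked=[]
Op 3: conn=48 S1=40 S2=40 S3=26 S4=40 blocked=[]
Op 4: conn=48 S1=47 S2=40 S3=26 S4=40 blocked=[]
Op 5: conn=37 S1=47 S2=40 S3=15 S4=40 blocked=[]
Op 6: conn=17 S1=47 S2=40 S3=-5 S4=40 blocked=[3]
Op 7: conn=17 S1=47 S2=40 S3=-5 S4=59 blocked=[3]
Op 8: conn=8 S1=47 S2=40 S3=-5 S4=50 blocked=[3]
Op 9: conn=8 S1=47 S2=40 S3=-5 S4=71 blocked=[3]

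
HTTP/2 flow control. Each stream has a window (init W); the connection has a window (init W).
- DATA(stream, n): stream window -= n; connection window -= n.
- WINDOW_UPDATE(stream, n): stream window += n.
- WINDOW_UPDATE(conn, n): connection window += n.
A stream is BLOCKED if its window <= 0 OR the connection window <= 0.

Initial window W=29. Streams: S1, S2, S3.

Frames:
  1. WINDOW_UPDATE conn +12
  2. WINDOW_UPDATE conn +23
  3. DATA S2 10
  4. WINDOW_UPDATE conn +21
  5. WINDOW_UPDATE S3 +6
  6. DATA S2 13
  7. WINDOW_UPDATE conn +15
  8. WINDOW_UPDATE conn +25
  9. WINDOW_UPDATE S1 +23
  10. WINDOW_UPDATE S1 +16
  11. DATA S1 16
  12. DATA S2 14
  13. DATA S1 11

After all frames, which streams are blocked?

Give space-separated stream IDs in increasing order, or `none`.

Answer: S2

Derivation:
Op 1: conn=41 S1=29 S2=29 S3=29 blocked=[]
Op 2: conn=64 S1=29 S2=29 S3=29 blocked=[]
Op 3: conn=54 S1=29 S2=19 S3=29 blocked=[]
Op 4: conn=75 S1=29 S2=19 S3=29 blocked=[]
Op 5: conn=75 S1=29 S2=19 S3=35 blocked=[]
Op 6: conn=62 S1=29 S2=6 S3=35 blocked=[]
Op 7: conn=77 S1=29 S2=6 S3=35 blocked=[]
Op 8: conn=102 S1=29 S2=6 S3=35 blocked=[]
Op 9: conn=102 S1=52 S2=6 S3=35 blocked=[]
Op 10: conn=102 S1=68 S2=6 S3=35 blocked=[]
Op 11: conn=86 S1=52 S2=6 S3=35 blocked=[]
Op 12: conn=72 S1=52 S2=-8 S3=35 blocked=[2]
Op 13: conn=61 S1=41 S2=-8 S3=35 blocked=[2]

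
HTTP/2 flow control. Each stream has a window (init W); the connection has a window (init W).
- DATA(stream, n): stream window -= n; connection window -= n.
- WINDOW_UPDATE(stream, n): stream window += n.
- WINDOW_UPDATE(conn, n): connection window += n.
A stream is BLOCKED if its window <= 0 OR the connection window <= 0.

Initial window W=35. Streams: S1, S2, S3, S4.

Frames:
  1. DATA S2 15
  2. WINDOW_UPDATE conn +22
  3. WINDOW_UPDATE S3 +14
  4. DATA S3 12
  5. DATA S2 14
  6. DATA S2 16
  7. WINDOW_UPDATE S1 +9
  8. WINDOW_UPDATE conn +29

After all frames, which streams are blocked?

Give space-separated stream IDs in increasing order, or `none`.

Op 1: conn=20 S1=35 S2=20 S3=35 S4=35 blocked=[]
Op 2: conn=42 S1=35 S2=20 S3=35 S4=35 blocked=[]
Op 3: conn=42 S1=35 S2=20 S3=49 S4=35 blocked=[]
Op 4: conn=30 S1=35 S2=20 S3=37 S4=35 blocked=[]
Op 5: conn=16 S1=35 S2=6 S3=37 S4=35 blocked=[]
Op 6: conn=0 S1=35 S2=-10 S3=37 S4=35 blocked=[1, 2, 3, 4]
Op 7: conn=0 S1=44 S2=-10 S3=37 S4=35 blocked=[1, 2, 3, 4]
Op 8: conn=29 S1=44 S2=-10 S3=37 S4=35 blocked=[2]

Answer: S2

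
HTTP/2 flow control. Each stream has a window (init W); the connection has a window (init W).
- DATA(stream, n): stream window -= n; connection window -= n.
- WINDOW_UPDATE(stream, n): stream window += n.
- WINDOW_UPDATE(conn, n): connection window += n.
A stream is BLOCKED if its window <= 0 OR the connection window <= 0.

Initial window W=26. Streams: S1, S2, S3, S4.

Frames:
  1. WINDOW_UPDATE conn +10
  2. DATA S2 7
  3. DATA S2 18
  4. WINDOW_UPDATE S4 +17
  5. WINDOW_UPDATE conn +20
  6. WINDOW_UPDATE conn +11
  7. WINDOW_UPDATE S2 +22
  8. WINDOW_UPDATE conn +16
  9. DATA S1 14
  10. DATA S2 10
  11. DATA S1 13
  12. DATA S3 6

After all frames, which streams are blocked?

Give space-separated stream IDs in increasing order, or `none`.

Answer: S1

Derivation:
Op 1: conn=36 S1=26 S2=26 S3=26 S4=26 blocked=[]
Op 2: conn=29 S1=26 S2=19 S3=26 S4=26 blocked=[]
Op 3: conn=11 S1=26 S2=1 S3=26 S4=26 blocked=[]
Op 4: conn=11 S1=26 S2=1 S3=26 S4=43 blocked=[]
Op 5: conn=31 S1=26 S2=1 S3=26 S4=43 blocked=[]
Op 6: conn=42 S1=26 S2=1 S3=26 S4=43 blocked=[]
Op 7: conn=42 S1=26 S2=23 S3=26 S4=43 blocked=[]
Op 8: conn=58 S1=26 S2=23 S3=26 S4=43 blocked=[]
Op 9: conn=44 S1=12 S2=23 S3=26 S4=43 blocked=[]
Op 10: conn=34 S1=12 S2=13 S3=26 S4=43 blocked=[]
Op 11: conn=21 S1=-1 S2=13 S3=26 S4=43 blocked=[1]
Op 12: conn=15 S1=-1 S2=13 S3=20 S4=43 blocked=[1]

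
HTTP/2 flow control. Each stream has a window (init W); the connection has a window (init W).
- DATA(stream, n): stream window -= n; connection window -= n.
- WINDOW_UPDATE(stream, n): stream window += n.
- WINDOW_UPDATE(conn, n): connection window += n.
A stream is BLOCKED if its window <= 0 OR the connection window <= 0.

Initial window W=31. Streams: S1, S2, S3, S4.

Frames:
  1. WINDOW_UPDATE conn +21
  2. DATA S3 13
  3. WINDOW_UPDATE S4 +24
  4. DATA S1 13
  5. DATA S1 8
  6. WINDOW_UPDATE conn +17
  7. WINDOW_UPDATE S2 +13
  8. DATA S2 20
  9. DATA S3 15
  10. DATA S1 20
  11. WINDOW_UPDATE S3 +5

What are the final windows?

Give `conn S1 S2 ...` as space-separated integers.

Answer: -20 -10 24 8 55

Derivation:
Op 1: conn=52 S1=31 S2=31 S3=31 S4=31 blocked=[]
Op 2: conn=39 S1=31 S2=31 S3=18 S4=31 blocked=[]
Op 3: conn=39 S1=31 S2=31 S3=18 S4=55 blocked=[]
Op 4: conn=26 S1=18 S2=31 S3=18 S4=55 blocked=[]
Op 5: conn=18 S1=10 S2=31 S3=18 S4=55 blocked=[]
Op 6: conn=35 S1=10 S2=31 S3=18 S4=55 blocked=[]
Op 7: conn=35 S1=10 S2=44 S3=18 S4=55 blocked=[]
Op 8: conn=15 S1=10 S2=24 S3=18 S4=55 blocked=[]
Op 9: conn=0 S1=10 S2=24 S3=3 S4=55 blocked=[1, 2, 3, 4]
Op 10: conn=-20 S1=-10 S2=24 S3=3 S4=55 blocked=[1, 2, 3, 4]
Op 11: conn=-20 S1=-10 S2=24 S3=8 S4=55 blocked=[1, 2, 3, 4]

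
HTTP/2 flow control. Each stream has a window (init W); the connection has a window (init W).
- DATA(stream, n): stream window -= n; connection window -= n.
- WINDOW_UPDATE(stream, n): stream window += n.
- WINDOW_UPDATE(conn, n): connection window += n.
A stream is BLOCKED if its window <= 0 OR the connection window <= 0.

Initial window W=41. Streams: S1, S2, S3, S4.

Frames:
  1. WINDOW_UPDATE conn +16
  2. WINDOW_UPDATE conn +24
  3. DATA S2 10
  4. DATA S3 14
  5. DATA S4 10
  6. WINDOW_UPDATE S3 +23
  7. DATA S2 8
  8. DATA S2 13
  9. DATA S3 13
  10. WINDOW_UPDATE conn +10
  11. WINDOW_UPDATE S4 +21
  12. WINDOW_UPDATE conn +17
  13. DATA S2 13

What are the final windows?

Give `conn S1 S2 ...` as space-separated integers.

Answer: 27 41 -3 37 52

Derivation:
Op 1: conn=57 S1=41 S2=41 S3=41 S4=41 blocked=[]
Op 2: conn=81 S1=41 S2=41 S3=41 S4=41 blocked=[]
Op 3: conn=71 S1=41 S2=31 S3=41 S4=41 blocked=[]
Op 4: conn=57 S1=41 S2=31 S3=27 S4=41 blocked=[]
Op 5: conn=47 S1=41 S2=31 S3=27 S4=31 blocked=[]
Op 6: conn=47 S1=41 S2=31 S3=50 S4=31 blocked=[]
Op 7: conn=39 S1=41 S2=23 S3=50 S4=31 blocked=[]
Op 8: conn=26 S1=41 S2=10 S3=50 S4=31 blocked=[]
Op 9: conn=13 S1=41 S2=10 S3=37 S4=31 blocked=[]
Op 10: conn=23 S1=41 S2=10 S3=37 S4=31 blocked=[]
Op 11: conn=23 S1=41 S2=10 S3=37 S4=52 blocked=[]
Op 12: conn=40 S1=41 S2=10 S3=37 S4=52 blocked=[]
Op 13: conn=27 S1=41 S2=-3 S3=37 S4=52 blocked=[2]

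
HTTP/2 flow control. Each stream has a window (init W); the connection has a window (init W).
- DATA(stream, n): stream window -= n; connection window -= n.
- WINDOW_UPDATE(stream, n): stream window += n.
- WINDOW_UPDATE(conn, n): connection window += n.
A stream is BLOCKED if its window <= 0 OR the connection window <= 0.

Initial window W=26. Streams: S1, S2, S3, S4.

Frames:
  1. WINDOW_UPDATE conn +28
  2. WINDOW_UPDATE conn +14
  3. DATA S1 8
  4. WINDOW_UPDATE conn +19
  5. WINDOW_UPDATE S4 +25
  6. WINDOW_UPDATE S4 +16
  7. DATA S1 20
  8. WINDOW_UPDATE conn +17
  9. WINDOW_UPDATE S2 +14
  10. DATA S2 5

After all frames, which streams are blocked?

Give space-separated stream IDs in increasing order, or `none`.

Op 1: conn=54 S1=26 S2=26 S3=26 S4=26 blocked=[]
Op 2: conn=68 S1=26 S2=26 S3=26 S4=26 blocked=[]
Op 3: conn=60 S1=18 S2=26 S3=26 S4=26 blocked=[]
Op 4: conn=79 S1=18 S2=26 S3=26 S4=26 blocked=[]
Op 5: conn=79 S1=18 S2=26 S3=26 S4=51 blocked=[]
Op 6: conn=79 S1=18 S2=26 S3=26 S4=67 blocked=[]
Op 7: conn=59 S1=-2 S2=26 S3=26 S4=67 blocked=[1]
Op 8: conn=76 S1=-2 S2=26 S3=26 S4=67 blocked=[1]
Op 9: conn=76 S1=-2 S2=40 S3=26 S4=67 blocked=[1]
Op 10: conn=71 S1=-2 S2=35 S3=26 S4=67 blocked=[1]

Answer: S1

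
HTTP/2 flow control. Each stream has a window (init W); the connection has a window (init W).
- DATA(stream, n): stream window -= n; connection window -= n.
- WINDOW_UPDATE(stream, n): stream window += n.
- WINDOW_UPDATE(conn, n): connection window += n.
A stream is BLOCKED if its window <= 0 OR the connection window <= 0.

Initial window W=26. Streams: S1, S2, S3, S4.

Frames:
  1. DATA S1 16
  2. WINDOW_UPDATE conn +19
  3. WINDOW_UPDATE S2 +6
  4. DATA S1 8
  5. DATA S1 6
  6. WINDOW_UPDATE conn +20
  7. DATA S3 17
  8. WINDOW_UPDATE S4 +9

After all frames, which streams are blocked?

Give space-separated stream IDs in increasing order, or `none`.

Op 1: conn=10 S1=10 S2=26 S3=26 S4=26 blocked=[]
Op 2: conn=29 S1=10 S2=26 S3=26 S4=26 blocked=[]
Op 3: conn=29 S1=10 S2=32 S3=26 S4=26 blocked=[]
Op 4: conn=21 S1=2 S2=32 S3=26 S4=26 blocked=[]
Op 5: conn=15 S1=-4 S2=32 S3=26 S4=26 blocked=[1]
Op 6: conn=35 S1=-4 S2=32 S3=26 S4=26 blocked=[1]
Op 7: conn=18 S1=-4 S2=32 S3=9 S4=26 blocked=[1]
Op 8: conn=18 S1=-4 S2=32 S3=9 S4=35 blocked=[1]

Answer: S1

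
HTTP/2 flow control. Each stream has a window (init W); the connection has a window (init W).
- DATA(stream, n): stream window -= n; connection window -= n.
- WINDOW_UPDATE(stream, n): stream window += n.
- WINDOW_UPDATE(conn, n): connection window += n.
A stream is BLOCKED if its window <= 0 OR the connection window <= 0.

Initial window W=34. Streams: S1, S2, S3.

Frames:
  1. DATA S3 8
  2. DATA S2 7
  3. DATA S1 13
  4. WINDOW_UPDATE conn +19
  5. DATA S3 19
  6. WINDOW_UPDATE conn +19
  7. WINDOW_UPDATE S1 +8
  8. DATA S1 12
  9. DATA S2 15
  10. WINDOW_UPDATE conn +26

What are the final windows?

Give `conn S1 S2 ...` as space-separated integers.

Op 1: conn=26 S1=34 S2=34 S3=26 blocked=[]
Op 2: conn=19 S1=34 S2=27 S3=26 blocked=[]
Op 3: conn=6 S1=21 S2=27 S3=26 blocked=[]
Op 4: conn=25 S1=21 S2=27 S3=26 blocked=[]
Op 5: conn=6 S1=21 S2=27 S3=7 blocked=[]
Op 6: conn=25 S1=21 S2=27 S3=7 blocked=[]
Op 7: conn=25 S1=29 S2=27 S3=7 blocked=[]
Op 8: conn=13 S1=17 S2=27 S3=7 blocked=[]
Op 9: conn=-2 S1=17 S2=12 S3=7 blocked=[1, 2, 3]
Op 10: conn=24 S1=17 S2=12 S3=7 blocked=[]

Answer: 24 17 12 7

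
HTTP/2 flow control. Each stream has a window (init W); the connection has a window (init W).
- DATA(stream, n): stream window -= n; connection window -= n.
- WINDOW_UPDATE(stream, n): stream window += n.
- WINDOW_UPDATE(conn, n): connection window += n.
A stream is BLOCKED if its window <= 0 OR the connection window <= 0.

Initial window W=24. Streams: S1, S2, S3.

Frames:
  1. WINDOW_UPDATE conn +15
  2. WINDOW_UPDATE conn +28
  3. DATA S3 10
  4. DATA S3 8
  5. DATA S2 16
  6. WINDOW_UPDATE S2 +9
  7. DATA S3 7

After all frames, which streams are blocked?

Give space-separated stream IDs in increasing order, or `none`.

Answer: S3

Derivation:
Op 1: conn=39 S1=24 S2=24 S3=24 blocked=[]
Op 2: conn=67 S1=24 S2=24 S3=24 blocked=[]
Op 3: conn=57 S1=24 S2=24 S3=14 blocked=[]
Op 4: conn=49 S1=24 S2=24 S3=6 blocked=[]
Op 5: conn=33 S1=24 S2=8 S3=6 blocked=[]
Op 6: conn=33 S1=24 S2=17 S3=6 blocked=[]
Op 7: conn=26 S1=24 S2=17 S3=-1 blocked=[3]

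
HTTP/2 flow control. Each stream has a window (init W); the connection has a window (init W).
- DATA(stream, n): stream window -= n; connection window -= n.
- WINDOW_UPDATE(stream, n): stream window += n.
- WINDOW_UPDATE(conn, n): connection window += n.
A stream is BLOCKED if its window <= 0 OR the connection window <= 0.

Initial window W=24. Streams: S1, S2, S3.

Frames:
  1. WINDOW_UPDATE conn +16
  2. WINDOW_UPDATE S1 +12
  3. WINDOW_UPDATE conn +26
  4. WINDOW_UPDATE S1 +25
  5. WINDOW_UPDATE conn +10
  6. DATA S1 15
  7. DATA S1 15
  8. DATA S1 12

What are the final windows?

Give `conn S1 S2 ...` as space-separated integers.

Op 1: conn=40 S1=24 S2=24 S3=24 blocked=[]
Op 2: conn=40 S1=36 S2=24 S3=24 blocked=[]
Op 3: conn=66 S1=36 S2=24 S3=24 blocked=[]
Op 4: conn=66 S1=61 S2=24 S3=24 blocked=[]
Op 5: conn=76 S1=61 S2=24 S3=24 blocked=[]
Op 6: conn=61 S1=46 S2=24 S3=24 blocked=[]
Op 7: conn=46 S1=31 S2=24 S3=24 blocked=[]
Op 8: conn=34 S1=19 S2=24 S3=24 blocked=[]

Answer: 34 19 24 24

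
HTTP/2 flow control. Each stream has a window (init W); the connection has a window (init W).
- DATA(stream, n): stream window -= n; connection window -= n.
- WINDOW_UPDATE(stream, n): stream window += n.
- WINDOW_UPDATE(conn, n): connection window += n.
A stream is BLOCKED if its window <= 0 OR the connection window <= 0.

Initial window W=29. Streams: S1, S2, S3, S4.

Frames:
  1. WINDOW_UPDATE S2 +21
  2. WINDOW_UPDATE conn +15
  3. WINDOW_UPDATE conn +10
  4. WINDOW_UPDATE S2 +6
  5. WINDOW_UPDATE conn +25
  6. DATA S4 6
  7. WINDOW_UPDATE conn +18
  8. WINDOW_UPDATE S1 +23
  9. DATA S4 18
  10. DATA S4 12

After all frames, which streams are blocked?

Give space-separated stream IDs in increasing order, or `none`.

Op 1: conn=29 S1=29 S2=50 S3=29 S4=29 blocked=[]
Op 2: conn=44 S1=29 S2=50 S3=29 S4=29 blocked=[]
Op 3: conn=54 S1=29 S2=50 S3=29 S4=29 blocked=[]
Op 4: conn=54 S1=29 S2=56 S3=29 S4=29 blocked=[]
Op 5: conn=79 S1=29 S2=56 S3=29 S4=29 blocked=[]
Op 6: conn=73 S1=29 S2=56 S3=29 S4=23 blocked=[]
Op 7: conn=91 S1=29 S2=56 S3=29 S4=23 blocked=[]
Op 8: conn=91 S1=52 S2=56 S3=29 S4=23 blocked=[]
Op 9: conn=73 S1=52 S2=56 S3=29 S4=5 blocked=[]
Op 10: conn=61 S1=52 S2=56 S3=29 S4=-7 blocked=[4]

Answer: S4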